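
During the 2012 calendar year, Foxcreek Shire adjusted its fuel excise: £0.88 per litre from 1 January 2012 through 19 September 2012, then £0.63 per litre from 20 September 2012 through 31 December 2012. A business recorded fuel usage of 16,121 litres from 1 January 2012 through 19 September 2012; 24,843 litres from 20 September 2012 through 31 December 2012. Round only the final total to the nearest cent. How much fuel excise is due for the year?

1 January – 19 September 2012: 16,121 litres at £0.88/litre → £14,186.48
20 September – 31 December 2012: 24,843 litres at £0.63/litre → £15,651.09

£29,837.57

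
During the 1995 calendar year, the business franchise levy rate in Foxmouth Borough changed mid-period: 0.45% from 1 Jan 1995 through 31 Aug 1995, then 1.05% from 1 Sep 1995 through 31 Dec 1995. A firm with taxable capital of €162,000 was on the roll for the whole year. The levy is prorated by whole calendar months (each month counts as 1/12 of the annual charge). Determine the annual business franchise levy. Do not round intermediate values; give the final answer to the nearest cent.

1 Jan – 31 Aug 1995: 8 months at 0.45% → €162,000 × 0.45% × 8/12 = €486.0000
1 Sep – 31 Dec 1995: 4 months at 1.05% → €162,000 × 1.05% × 4/12 = €567.0000
Total = €1,053.0000

€1,053.00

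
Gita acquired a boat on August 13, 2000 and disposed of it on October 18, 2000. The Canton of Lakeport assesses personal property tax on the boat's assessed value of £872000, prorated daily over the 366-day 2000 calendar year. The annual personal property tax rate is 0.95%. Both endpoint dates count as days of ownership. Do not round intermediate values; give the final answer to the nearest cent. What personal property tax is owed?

£1516.47

Days held (August 13 – October 18, 2000): 67 out of 366
Tax = £872000 × 0.95% × 67/366 = £1516.4699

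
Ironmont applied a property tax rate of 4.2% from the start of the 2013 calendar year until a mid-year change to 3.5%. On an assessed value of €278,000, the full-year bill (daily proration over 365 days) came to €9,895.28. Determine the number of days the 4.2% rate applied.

Let d = days at the first rate; then 365 − d days at the second rate.
€278,000 × [4.2%·d + 3.5%·(365−d)] / 365 = €9,895.28
Solving gives d = 31, so the new rate took effect on 1 Feb 2013.

31 days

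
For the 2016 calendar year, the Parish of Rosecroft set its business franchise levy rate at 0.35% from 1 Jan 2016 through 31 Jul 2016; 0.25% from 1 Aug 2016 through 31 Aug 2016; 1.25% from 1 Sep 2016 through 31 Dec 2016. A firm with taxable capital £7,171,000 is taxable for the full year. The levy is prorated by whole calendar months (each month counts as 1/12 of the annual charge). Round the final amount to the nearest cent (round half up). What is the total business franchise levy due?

1 Jan – 31 Jul 2016: 7 months at 0.35% → £7,171,000 × 0.35% × 7/12 = £14,640.7917
1 Aug – 31 Aug 2016: 1 month at 0.25% → £7,171,000 × 0.25% × 1/12 = £1,493.9583
1 Sep – 31 Dec 2016: 4 months at 1.25% → £7,171,000 × 1.25% × 4/12 = £29,879.1667
Total = £46,013.9167

£46,013.92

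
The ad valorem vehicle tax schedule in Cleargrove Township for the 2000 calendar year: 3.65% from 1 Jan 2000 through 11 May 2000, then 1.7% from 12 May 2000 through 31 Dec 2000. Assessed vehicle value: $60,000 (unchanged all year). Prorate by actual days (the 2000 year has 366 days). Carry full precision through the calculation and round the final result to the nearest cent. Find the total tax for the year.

1 Jan – 11 May 2000: 132 days at 3.65% → $60,000 × 3.65% × 132/366 = $789.8361
12 May – 31 Dec 2000: 234 days at 1.7% → $60,000 × 1.7% × 234/366 = $652.1311
Total = $1,441.9672

$1,441.97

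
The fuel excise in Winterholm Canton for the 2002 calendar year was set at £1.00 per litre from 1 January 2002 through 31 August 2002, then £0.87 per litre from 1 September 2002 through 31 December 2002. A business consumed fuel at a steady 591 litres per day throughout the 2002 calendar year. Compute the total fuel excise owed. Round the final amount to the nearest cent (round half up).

£206,341.74

1 January – 31 August 2002: 243 days × 591 litres/day = 143,613 litres at £1.00/litre → £143,613.00
1 September – 31 December 2002: 122 days × 591 litres/day = 72,102 litres at £0.87/litre → £62,728.74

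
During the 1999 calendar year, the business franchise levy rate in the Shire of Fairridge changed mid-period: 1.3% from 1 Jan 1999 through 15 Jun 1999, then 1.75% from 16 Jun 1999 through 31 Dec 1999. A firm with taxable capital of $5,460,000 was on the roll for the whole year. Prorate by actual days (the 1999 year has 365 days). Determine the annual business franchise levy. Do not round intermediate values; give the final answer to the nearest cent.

$84,375.70

1 Jan – 15 Jun 1999: 166 days at 1.3% → $5,460,000 × 1.3% × 166/365 = $32,281.3151
16 Jun – 31 Dec 1999: 199 days at 1.75% → $5,460,000 × 1.75% × 199/365 = $52,094.3836
Total = $84,375.6986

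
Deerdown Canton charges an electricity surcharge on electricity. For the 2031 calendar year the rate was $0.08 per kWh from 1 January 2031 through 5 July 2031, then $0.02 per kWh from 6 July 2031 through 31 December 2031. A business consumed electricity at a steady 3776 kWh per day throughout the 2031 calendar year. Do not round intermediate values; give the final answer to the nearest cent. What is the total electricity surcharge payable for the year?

$69,704.96

1 January – 5 July 2031: 186 days × 3776 kWh/day = 702,336 kWh at $0.08/kWh → $56,186.88
6 July – 31 December 2031: 179 days × 3776 kWh/day = 675,904 kWh at $0.02/kWh → $13,518.08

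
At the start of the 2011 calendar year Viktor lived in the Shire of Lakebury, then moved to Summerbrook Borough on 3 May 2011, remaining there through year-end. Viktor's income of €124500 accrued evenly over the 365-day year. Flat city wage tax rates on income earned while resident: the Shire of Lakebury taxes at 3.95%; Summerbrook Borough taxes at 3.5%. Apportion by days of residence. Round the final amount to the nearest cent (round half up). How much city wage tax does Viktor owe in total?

The Shire of Lakebury, 1 Jan – 2 May 2011: 122 days → €124500 × 3.95% × 122/365 = €1643.7411
Summerbrook Borough, 3 May – 31 Dec 2011: 243 days → €124500 × 3.5% × 243/365 = €2901.0205
Total = €4544.7616

€4544.76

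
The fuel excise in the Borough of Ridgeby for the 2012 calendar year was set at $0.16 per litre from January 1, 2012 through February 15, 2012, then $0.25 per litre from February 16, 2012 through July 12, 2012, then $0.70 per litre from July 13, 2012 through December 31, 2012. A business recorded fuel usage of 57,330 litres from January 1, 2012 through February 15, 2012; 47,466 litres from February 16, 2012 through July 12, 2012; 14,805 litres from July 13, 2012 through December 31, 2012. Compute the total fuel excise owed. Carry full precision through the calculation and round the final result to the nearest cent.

$31,402.80

January 1 – February 15, 2012: 57,330 litres at $0.16/litre → $9,172.80
February 16 – July 12, 2012: 47,466 litres at $0.25/litre → $11,866.50
July 13 – December 31, 2012: 14,805 litres at $0.70/litre → $10,363.50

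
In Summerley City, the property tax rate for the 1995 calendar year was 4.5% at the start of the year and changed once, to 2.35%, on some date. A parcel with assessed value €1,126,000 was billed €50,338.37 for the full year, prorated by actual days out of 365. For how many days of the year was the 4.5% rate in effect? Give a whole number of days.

Let d = days at the first rate; then 365 − d days at the second rate.
€1,126,000 × [4.5%·d + 2.35%·(365−d)] / 365 = €50,338.37
Solving gives d = 360, so the new rate took effect on 27 December 1995.

360 days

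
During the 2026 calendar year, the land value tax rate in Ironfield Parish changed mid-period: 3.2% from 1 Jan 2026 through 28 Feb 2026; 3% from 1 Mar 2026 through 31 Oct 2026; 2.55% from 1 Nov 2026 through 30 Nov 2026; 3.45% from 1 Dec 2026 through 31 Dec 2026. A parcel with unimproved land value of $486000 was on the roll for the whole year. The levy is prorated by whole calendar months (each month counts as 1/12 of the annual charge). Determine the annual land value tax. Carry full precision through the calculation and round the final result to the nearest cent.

$14742.00

1 Jan – 28 Feb 2026: 2 months at 3.2% → $486000 × 3.2% × 2/12 = $2592.0000
1 Mar – 31 Oct 2026: 8 months at 3% → $486000 × 3% × 8/12 = $9720.0000
1 Nov – 30 Nov 2026: 1 month at 2.55% → $486000 × 2.55% × 1/12 = $1032.7500
1 Dec – 31 Dec 2026: 1 month at 3.45% → $486000 × 3.45% × 1/12 = $1397.2500
Total = $14742.0000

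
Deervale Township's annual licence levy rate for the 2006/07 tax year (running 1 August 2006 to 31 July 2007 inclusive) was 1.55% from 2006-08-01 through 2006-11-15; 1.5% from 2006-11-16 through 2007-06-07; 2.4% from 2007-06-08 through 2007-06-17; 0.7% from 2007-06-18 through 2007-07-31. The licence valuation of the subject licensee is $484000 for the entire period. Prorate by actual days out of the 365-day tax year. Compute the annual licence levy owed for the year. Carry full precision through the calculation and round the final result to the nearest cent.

2006-08-01 to 2006-11-15: 107 days at 1.55% → $484000 × 1.55% × 107/365 = $2199.2164
2006-11-16 to 2007-06-07: 204 days at 1.5% → $484000 × 1.5% × 204/365 = $4057.6438
2007-06-08 to 2007-06-17: 10 days at 2.4% → $484000 × 2.4% × 10/365 = $318.2466
2007-06-18 to 2007-07-31: 44 days at 0.7% → $484000 × 0.7% × 44/365 = $408.4164
Total = $6983.5233

$6983.52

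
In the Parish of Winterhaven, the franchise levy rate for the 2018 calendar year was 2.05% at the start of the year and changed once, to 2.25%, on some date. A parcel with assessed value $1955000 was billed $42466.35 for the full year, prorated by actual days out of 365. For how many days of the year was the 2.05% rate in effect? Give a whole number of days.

Let d = days at the first rate; then 365 − d days at the second rate.
$1955000 × [2.05%·d + 2.25%·(365−d)] / 365 = $42466.35
Solving gives d = 142, so the new rate took effect on May 23, 2018.

142 days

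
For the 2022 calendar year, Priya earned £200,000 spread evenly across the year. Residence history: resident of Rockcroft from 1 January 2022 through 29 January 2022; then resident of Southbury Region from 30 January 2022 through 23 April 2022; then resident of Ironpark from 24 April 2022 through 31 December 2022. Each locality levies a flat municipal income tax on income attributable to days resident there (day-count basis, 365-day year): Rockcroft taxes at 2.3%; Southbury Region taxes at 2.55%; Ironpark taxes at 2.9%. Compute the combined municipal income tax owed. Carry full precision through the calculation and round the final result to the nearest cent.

Rockcroft, 1 January – 29 January 2022: 29 days → £200,000 × 2.3% × 29/365 = £365.4795
Southbury Region, 30 January – 23 April 2022: 84 days → £200,000 × 2.55% × 84/365 = £1,173.6986
Ironpark, 24 April – 31 December 2022: 252 days → £200,000 × 2.9% × 252/365 = £4,004.3836
Total = £5,543.5616

£5,543.56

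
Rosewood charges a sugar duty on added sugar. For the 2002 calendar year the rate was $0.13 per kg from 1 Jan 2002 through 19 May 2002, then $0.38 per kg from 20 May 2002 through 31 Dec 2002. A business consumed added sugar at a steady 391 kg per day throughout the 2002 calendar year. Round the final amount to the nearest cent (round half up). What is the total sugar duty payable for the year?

1 Jan – 19 May 2002: 139 days × 391 kg/day = 54,349 kg at $0.13/kg → $7,065.37
20 May – 31 Dec 2002: 226 days × 391 kg/day = 88,366 kg at $0.38/kg → $33,579.08

$40,644.45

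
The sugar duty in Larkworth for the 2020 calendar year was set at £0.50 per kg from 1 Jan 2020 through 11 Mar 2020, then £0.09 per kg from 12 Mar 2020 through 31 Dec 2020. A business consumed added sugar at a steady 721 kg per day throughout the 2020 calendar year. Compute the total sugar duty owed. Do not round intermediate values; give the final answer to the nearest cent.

1 Jan – 11 Mar 2020: 71 days × 721 kg/day = 51,191 kg at £0.50/kg → £25595.50
12 Mar – 31 Dec 2020: 295 days × 721 kg/day = 212,695 kg at £0.09/kg → £19142.55

£44738.05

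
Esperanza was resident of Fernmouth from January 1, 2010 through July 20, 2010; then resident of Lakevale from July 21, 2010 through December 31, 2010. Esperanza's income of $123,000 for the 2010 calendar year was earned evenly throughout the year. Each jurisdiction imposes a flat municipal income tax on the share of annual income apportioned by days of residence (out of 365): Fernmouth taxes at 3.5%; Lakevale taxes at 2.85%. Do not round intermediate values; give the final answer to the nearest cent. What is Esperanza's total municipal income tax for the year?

Fernmouth, January 1 – July 20, 2010: 201 days → $123,000 × 3.5% × 201/365 = $2,370.6986
Lakevale, July 21 – December 31, 2010: 164 days → $123,000 × 2.85% × 164/365 = $1,575.0740
Total = $3,945.7726

$3,945.77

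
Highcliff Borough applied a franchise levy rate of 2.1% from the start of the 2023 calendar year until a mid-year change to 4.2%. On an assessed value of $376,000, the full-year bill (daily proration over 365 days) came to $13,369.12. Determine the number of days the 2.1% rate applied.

Let d = days at the first rate; then 365 − d days at the second rate.
$376,000 × [2.1%·d + 4.2%·(365−d)] / 365 = $13,369.12
Solving gives d = 112, so the new rate took effect on April 23, 2023.

112 days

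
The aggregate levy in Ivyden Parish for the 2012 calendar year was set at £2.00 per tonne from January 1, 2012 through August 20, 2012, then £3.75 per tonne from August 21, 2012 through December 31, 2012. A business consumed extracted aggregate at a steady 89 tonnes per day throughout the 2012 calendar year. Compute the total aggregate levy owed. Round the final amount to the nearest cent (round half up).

January 1 – August 20, 2012: 233 days × 89 tonnes/day = 20,737 tonnes at £2.00/tonne → £41474.00
August 21 – December 31, 2012: 133 days × 89 tonnes/day = 11,837 tonnes at £3.75/tonne → £44388.75

£85862.75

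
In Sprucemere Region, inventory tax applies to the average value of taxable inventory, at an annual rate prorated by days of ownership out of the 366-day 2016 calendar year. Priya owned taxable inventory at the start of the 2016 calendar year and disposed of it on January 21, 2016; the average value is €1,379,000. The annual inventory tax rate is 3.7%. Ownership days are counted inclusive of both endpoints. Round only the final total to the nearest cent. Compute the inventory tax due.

Days held (January 1 – January 21, 2016): 21 out of 366
Tax = €1,379,000 × 3.7% × 21/366 = €2,927.5492

€2,927.55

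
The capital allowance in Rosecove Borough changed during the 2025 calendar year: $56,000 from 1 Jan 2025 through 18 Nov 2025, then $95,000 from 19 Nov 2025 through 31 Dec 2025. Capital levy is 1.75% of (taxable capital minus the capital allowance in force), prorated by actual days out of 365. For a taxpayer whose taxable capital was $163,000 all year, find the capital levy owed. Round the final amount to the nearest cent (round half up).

$1,792.10

1 Jan – 18 Nov 2025: 322 days, exemption $56,000 → ($163,000 − $56,000) × 1.75% × 322/365 = $1,651.9041
19 Nov – 31 Dec 2025: 43 days, exemption $95,000 → ($163,000 − $95,000) × 1.75% × 43/365 = $140.1918
Total = $1,792.0959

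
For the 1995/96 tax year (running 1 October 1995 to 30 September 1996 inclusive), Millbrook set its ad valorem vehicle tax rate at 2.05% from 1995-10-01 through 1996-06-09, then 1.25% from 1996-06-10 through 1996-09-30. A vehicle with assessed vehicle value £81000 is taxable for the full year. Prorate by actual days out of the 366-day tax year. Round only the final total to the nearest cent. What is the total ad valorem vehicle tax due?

£1460.43

1995-10-01 to 1996-06-09: 253 days at 2.05% → £81000 × 2.05% × 253/366 = £1147.8320
1996-06-10 to 1996-09-30: 113 days at 1.25% → £81000 × 1.25% × 113/366 = £312.6025
Total = £1460.4344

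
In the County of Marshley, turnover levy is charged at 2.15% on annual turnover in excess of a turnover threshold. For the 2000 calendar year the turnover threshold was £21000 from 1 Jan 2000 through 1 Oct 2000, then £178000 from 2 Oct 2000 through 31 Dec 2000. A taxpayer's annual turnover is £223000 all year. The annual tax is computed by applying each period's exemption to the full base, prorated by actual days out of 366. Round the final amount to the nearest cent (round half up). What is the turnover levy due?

£3503.74

1 Jan – 1 Oct 2000: 275 days, exemption £21000 → (£223000 − £21000) × 2.15% × 275/366 = £3263.1831
2 Oct – 31 Dec 2000: 91 days, exemption £178000 → (£223000 − £178000) × 2.15% × 91/366 = £240.5533
Total = £3503.7363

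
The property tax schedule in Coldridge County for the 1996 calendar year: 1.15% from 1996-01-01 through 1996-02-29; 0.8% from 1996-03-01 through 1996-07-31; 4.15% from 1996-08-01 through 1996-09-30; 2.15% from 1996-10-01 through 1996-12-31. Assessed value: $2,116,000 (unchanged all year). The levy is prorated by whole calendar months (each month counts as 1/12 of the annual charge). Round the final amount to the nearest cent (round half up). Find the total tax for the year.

$37,118.17

1996-01-01 to 1996-02-29: 2 months at 1.15% → $2,116,000 × 1.15% × 2/12 = $4,055.6667
1996-03-01 to 1996-07-31: 5 months at 0.8% → $2,116,000 × 0.8% × 5/12 = $7,053.3333
1996-08-01 to 1996-09-30: 2 months at 4.15% → $2,116,000 × 4.15% × 2/12 = $14,635.6667
1996-10-01 to 1996-12-31: 3 months at 2.15% → $2,116,000 × 2.15% × 3/12 = $11,373.5000
Total = $37,118.1667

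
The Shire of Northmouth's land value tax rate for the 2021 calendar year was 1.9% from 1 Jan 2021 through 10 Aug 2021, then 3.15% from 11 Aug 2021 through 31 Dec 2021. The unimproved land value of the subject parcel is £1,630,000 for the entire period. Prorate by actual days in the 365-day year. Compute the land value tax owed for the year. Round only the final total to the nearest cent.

1 Jan – 10 Aug 2021: 222 days at 1.9% → £1,630,000 × 1.9% × 222/365 = £18,836.5479
11 Aug – 31 Dec 2021: 143 days at 3.15% → £1,630,000 × 3.15% × 143/365 = £20,115.9863
Total = £38,952.5342

£38,952.53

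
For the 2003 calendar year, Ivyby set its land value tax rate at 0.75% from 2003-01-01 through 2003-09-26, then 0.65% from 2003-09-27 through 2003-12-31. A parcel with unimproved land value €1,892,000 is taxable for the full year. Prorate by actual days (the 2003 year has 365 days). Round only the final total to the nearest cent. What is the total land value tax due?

2003-01-01 to 2003-09-26: 269 days at 0.75% → €1,892,000 × 0.75% × 269/365 = €10,457.8356
2003-09-27 to 2003-12-31: 96 days at 0.65% → €1,892,000 × 0.65% × 96/365 = €3,234.5425
Total = €13,692.3781

€13,692.38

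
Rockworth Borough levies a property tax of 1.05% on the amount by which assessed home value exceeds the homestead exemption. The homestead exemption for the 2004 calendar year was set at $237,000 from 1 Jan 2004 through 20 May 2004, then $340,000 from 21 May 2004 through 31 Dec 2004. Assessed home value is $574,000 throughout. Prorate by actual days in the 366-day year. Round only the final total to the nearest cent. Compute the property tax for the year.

1 Jan – 20 May 2004: 141 days, exemption $237,000 → ($574,000 − $237,000) × 1.05% × 141/366 = $1,363.1926
21 May – 31 Dec 2004: 225 days, exemption $340,000 → ($574,000 − $340,000) × 1.05% × 225/366 = $1,510.4508
Total = $2,873.6434

$2,873.64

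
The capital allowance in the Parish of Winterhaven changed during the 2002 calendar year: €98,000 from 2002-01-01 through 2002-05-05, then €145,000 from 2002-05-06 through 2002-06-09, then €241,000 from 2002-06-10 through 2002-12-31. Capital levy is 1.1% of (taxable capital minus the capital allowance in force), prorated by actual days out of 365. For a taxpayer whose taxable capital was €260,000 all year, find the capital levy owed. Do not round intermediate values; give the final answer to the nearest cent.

2002-01-01 to 2002-05-05: 125 days, exemption €98,000 → (€260,000 − €98,000) × 1.1% × 125/365 = €610.2740
2002-05-06 to 2002-06-09: 35 days, exemption €145,000 → (€260,000 − €145,000) × 1.1% × 35/365 = €121.3014
2002-06-10 to 2002-12-31: 205 days, exemption €241,000 → (€260,000 − €241,000) × 1.1% × 205/365 = €117.3836
Total = €848.9589

€848.96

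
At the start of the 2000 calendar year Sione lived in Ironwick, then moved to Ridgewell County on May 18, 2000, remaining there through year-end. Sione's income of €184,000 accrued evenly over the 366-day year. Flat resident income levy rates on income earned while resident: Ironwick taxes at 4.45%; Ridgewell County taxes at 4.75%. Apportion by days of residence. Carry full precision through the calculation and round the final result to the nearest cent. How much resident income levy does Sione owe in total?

Ironwick, January 1 – May 17, 2000: 138 days → €184,000 × 4.45% × 138/366 = €3,087.2787
Ridgewell County, May 18 – December 31, 2000: 228 days → €184,000 × 4.75% × 228/366 = €5,444.5902
Total = €8,531.8689

€8,531.87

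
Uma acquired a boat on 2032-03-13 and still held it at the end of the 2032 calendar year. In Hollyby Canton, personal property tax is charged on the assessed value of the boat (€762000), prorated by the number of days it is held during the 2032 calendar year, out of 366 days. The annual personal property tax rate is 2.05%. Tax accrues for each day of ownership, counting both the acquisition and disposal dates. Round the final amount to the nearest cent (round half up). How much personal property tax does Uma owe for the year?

€12548.02

Days held (2032-03-13 to 2032-12-31): 294 out of 366
Tax = €762000 × 2.05% × 294/366 = €12548.0164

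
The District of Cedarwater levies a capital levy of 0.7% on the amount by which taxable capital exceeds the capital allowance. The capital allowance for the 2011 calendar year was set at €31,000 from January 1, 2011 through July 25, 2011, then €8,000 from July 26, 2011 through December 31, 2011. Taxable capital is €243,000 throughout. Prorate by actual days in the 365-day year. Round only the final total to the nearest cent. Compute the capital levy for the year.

January 1 – July 25, 2011: 206 days, exemption €31,000 → (€243,000 − €31,000) × 0.7% × 206/365 = €837.5452
July 26 – December 31, 2011: 159 days, exemption €8,000 → (€243,000 − €8,000) × 0.7% × 159/365 = €716.5890
Total = €1,554.1342

€1,554.13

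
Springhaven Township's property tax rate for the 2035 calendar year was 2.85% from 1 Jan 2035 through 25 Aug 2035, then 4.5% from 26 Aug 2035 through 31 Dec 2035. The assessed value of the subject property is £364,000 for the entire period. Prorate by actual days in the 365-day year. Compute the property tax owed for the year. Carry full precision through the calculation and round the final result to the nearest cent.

£12,480.21

1 Jan – 25 Aug 2035: 237 days at 2.85% → £364,000 × 2.85% × 237/365 = £6,735.9945
26 Aug – 31 Dec 2035: 128 days at 4.5% → £364,000 × 4.5% × 128/365 = £5,744.2192
Total = £12,480.2137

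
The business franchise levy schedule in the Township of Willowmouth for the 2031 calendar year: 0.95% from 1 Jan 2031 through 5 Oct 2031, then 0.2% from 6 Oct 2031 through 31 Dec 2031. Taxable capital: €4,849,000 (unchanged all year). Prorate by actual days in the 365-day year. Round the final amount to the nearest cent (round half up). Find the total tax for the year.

€37,397.08

1 Jan – 5 Oct 2031: 278 days at 0.95% → €4,849,000 × 0.95% × 278/365 = €35,085.5041
6 Oct – 31 Dec 2031: 87 days at 0.2% → €4,849,000 × 0.2% × 87/365 = €2,311.5781
Total = €37,397.0822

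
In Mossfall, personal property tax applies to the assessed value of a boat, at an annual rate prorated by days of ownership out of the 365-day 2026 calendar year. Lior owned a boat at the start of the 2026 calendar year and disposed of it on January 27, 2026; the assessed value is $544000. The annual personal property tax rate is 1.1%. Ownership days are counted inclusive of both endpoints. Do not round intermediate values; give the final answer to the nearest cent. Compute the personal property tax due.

Days held (January 1 – January 27, 2026): 27 out of 365
Tax = $544000 × 1.1% × 27/365 = $442.6521

$442.65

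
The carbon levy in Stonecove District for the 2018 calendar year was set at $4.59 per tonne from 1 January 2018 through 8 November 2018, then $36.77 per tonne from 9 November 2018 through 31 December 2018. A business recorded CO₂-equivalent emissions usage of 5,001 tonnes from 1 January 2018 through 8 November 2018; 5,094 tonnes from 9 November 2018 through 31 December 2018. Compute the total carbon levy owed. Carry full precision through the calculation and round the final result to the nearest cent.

1 January – 8 November 2018: 5,001 tonnes at $4.59/tonne → $22,954.59
9 November – 31 December 2018: 5,094 tonnes at $36.77/tonne → $187,306.38

$210,260.97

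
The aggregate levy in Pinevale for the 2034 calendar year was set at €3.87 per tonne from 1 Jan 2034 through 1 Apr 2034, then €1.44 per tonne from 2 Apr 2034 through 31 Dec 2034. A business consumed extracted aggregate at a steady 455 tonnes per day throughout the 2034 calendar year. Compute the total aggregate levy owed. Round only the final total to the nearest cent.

€339,762.15

1 Jan – 1 Apr 2034: 91 days × 455 tonnes/day = 41,405 tonnes at €3.87/tonne → €160,237.35
2 Apr – 31 Dec 2034: 274 days × 455 tonnes/day = 124,670 tonnes at €1.44/tonne → €179,524.80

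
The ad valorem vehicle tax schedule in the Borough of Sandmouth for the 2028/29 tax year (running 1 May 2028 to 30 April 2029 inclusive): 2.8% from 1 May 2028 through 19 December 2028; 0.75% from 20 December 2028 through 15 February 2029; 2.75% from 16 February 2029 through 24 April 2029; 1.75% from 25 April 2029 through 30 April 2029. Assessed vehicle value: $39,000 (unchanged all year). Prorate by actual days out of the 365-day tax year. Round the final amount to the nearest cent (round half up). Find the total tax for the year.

1 May – 19 December 2028: 233 days at 2.8% → $39,000 × 2.8% × 233/365 = $697.0849
20 December 2028 – 15 February 2029: 58 days at 0.75% → $39,000 × 0.75% × 58/365 = $46.4795
16 February – 24 April 2029: 68 days at 2.75% → $39,000 × 2.75% × 68/365 = $199.8082
25 April – 30 April 2029: 6 days at 1.75% → $39,000 × 1.75% × 6/365 = $11.2192
Total = $954.5918

$954.59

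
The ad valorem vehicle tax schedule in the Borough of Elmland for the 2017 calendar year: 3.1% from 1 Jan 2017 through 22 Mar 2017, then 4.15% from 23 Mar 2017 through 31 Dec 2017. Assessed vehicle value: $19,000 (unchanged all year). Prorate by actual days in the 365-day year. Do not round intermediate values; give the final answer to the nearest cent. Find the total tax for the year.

1 Jan – 22 Mar 2017: 81 days at 3.1% → $19,000 × 3.1% × 81/365 = $130.7096
23 Mar – 31 Dec 2017: 284 days at 4.15% → $19,000 × 4.15% × 284/365 = $613.5178
Total = $744.2274

$744.23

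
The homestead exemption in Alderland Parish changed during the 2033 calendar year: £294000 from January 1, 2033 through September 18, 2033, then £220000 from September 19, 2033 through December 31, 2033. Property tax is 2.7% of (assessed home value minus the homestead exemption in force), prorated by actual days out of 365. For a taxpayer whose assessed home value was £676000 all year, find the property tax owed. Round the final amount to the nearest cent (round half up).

January 1 – September 18, 2033: 261 days, exemption £294000 → (£676000 − £294000) × 2.7% × 261/365 = £7375.2164
September 19 – December 31, 2033: 104 days, exemption £220000 → (£676000 − £220000) × 2.7% × 104/365 = £3508.0767
Total = £10883.2932

£10883.29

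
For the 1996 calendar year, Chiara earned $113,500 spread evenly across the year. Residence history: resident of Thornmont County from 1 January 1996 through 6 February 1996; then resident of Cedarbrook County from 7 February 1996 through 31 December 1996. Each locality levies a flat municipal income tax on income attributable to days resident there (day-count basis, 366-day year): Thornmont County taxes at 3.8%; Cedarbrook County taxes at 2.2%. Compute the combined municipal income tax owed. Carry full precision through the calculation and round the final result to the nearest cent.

Thornmont County, 1 January – 6 February 1996: 37 days → $113,500 × 3.8% × 37/366 = $436.0137
Cedarbrook County, 7 February – 31 December 1996: 329 days → $113,500 × 2.2% × 329/366 = $2,244.5710
Total = $2,680.5847

$2,680.58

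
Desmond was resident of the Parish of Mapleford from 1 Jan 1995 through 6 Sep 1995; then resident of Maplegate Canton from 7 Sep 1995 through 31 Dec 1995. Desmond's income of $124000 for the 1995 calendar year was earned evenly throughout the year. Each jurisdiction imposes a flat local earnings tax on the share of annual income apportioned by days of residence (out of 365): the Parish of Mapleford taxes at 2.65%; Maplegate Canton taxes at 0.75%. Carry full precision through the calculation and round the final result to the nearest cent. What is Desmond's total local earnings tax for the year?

The Parish of Mapleford, 1 Jan – 6 Sep 1995: 249 days → $124000 × 2.65% × 249/365 = $2241.6822
Maplegate Canton, 7 Sep – 31 Dec 1995: 116 days → $124000 × 0.75% × 116/365 = $295.5616
Total = $2537.2438

$2537.24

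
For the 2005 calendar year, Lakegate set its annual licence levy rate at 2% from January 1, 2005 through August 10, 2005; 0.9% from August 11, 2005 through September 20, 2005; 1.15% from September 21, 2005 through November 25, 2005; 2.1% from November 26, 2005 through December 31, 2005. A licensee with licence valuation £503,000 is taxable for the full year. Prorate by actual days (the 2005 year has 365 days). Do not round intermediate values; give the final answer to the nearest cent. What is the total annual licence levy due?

£8,714.99

January 1 – August 10, 2005: 222 days at 2% → £503,000 × 2% × 222/365 = £6,118.6849
August 11 – September 20, 2005: 41 days at 0.9% → £503,000 × 0.9% × 41/365 = £508.5123
September 21 – November 25, 2005: 66 days at 1.15% → £503,000 × 1.15% × 66/365 = £1,045.9644
November 26 – December 31, 2005: 36 days at 2.1% → £503,000 × 2.1% × 36/365 = £1,041.8301
Total = £8,714.9918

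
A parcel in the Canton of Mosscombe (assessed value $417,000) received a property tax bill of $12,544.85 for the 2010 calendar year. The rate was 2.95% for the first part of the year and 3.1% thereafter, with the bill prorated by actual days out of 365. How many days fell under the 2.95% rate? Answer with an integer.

223 days

Let d = days at the first rate; then 365 − d days at the second rate.
$417,000 × [2.95%·d + 3.1%·(365−d)] / 365 = $12,544.85
Solving gives d = 223, so the new rate took effect on August 12, 2010.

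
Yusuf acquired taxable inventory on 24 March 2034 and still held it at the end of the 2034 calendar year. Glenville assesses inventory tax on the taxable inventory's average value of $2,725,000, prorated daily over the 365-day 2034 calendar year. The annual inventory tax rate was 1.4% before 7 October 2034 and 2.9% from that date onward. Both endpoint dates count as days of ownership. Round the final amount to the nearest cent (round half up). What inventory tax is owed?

24 March – 6 October 2034: 197 days at 1.4% → $2,725,000 × 1.4% × 197/365 = $20,590.5479
7 October – 31 December 2034: 86 days at 2.9% → $2,725,000 × 2.9% × 86/365 = $18,619.5890
Total = $39,210.1370

$39,210.14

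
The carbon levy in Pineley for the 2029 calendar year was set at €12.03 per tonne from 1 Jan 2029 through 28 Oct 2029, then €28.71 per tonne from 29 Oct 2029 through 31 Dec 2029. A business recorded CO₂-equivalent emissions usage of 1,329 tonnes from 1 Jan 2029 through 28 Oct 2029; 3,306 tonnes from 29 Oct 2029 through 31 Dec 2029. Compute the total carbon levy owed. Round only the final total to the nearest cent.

€110903.13

1 Jan – 28 Oct 2029: 1,329 tonnes at €12.03/tonne → €15987.87
29 Oct – 31 Dec 2029: 3,306 tonnes at €28.71/tonne → €94915.26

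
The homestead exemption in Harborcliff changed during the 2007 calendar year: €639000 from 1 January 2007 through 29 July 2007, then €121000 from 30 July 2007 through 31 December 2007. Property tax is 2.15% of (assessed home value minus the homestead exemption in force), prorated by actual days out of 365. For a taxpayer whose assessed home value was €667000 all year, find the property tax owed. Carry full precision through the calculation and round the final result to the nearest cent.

1 January – 29 July 2007: 210 days, exemption €639000 → (€667000 − €639000) × 2.15% × 210/365 = €346.3562
30 July – 31 December 2007: 155 days, exemption €121000 → (€667000 − €121000) × 2.15% × 155/365 = €4985.0548
Total = €5331.4110

€5331.41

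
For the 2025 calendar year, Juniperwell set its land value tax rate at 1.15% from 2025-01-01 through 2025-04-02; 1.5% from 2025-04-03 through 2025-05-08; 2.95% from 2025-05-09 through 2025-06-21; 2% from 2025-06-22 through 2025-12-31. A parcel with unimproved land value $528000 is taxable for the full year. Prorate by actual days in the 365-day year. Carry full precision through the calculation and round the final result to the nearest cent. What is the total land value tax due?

$9773.06

2025-01-01 to 2025-04-02: 92 days at 1.15% → $528000 × 1.15% × 92/365 = $1530.4767
2025-04-03 to 2025-05-08: 36 days at 1.5% → $528000 × 1.5% × 36/365 = $781.1507
2025-05-09 to 2025-06-21: 44 days at 2.95% → $528000 × 2.95% × 44/365 = $1877.6548
2025-06-22 to 2025-12-31: 193 days at 2% → $528000 × 2% × 193/365 = $5583.7808
Total = $9773.0630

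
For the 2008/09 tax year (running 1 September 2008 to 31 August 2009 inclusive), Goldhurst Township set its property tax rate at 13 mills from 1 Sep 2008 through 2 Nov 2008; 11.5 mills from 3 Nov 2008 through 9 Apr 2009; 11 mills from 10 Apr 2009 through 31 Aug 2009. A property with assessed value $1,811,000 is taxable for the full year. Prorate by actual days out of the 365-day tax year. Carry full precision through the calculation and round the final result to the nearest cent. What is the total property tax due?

$20,938.14

1 Sep – 2 Nov 2008: 63 days at 13 mills → $1,811,000 × 1.3% × 63/365 = $4,063.5863
3 Nov 2008 – 9 Apr 2009: 158 days at 11.5 mills → $1,811,000 × 1.15% × 158/365 = $9,015.3068
10 Apr – 31 Aug 2009: 144 days at 11 mills → $1,811,000 × 1.1% × 144/365 = $7,859.2438
Total = $20,938.1370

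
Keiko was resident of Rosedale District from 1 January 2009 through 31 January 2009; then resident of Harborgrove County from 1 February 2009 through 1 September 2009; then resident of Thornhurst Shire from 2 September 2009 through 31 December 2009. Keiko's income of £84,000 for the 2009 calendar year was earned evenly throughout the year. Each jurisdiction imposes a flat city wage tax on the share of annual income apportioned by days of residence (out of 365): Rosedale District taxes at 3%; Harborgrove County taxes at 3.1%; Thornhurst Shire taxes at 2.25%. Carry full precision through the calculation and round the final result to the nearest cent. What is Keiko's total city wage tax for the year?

Rosedale District, 1 January – 31 January 2009: 31 days → £84,000 × 3% × 31/365 = £214.0274
Harborgrove County, 1 February – 1 September 2009: 213 days → £84,000 × 3.1% × 213/365 = £1,519.5945
Thornhurst Shire, 2 September – 31 December 2009: 121 days → £84,000 × 2.25% × 121/365 = £626.5479
Total = £2,360.1699

£2,360.17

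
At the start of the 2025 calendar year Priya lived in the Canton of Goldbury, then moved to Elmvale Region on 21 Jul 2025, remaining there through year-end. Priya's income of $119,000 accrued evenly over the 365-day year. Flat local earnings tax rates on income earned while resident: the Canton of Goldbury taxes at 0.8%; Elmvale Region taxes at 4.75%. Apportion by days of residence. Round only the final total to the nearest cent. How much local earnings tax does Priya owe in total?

The Canton of Goldbury, 1 Jan – 20 Jul 2025: 201 days → $119,000 × 0.8% × 201/365 = $524.2521
Elmvale Region, 21 Jul – 31 Dec 2025: 164 days → $119,000 × 4.75% × 164/365 = $2,539.7534
Total = $3,064.0055

$3,064.01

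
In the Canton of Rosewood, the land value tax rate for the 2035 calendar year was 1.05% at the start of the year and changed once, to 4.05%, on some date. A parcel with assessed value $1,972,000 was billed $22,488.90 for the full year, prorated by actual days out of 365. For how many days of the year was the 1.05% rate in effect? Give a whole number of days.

Let d = days at the first rate; then 365 − d days at the second rate.
$1,972,000 × [1.05%·d + 4.05%·(365−d)] / 365 = $22,488.90
Solving gives d = 354, so the new rate took effect on 21 December 2035.

354 days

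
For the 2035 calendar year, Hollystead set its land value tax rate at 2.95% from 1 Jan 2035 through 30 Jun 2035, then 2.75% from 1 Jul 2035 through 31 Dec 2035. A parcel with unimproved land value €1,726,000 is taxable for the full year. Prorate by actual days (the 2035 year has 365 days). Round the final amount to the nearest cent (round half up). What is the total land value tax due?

1 Jan – 30 Jun 2035: 181 days at 2.95% → €1,726,000 × 2.95% × 181/365 = €25,249.2521
1 Jul – 31 Dec 2035: 184 days at 2.75% → €1,726,000 × 2.75% × 184/365 = €23,927.5616
Total = €49,176.8137

€49,176.81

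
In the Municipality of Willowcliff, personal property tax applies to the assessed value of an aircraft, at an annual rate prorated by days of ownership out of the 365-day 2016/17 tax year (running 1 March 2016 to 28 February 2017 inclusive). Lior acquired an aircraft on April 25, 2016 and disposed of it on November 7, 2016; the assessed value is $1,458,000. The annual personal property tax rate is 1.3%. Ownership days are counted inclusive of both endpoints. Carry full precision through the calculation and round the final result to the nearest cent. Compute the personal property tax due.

Days held (April 25 – November 7, 2016): 197 out of 365
Tax = $1,458,000 × 1.3% × 197/365 = $10,229.9671

$10,229.97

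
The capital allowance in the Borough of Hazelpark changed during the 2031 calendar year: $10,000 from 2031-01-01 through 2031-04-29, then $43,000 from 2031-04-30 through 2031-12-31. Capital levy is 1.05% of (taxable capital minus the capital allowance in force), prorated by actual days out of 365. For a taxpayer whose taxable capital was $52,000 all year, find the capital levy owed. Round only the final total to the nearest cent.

$207.47

2031-01-01 to 2031-04-29: 119 days, exemption $10,000 → ($52,000 − $10,000) × 1.05% × 119/365 = $143.7781
2031-04-30 to 2031-12-31: 246 days, exemption $43,000 → ($52,000 − $43,000) × 1.05% × 246/365 = $63.6904
Total = $207.4685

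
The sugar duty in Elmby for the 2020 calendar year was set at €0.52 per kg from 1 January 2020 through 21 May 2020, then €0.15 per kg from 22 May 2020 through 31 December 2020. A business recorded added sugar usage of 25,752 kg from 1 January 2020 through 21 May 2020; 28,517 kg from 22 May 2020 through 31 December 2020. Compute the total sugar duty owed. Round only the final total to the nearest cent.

€17,668.59

1 January – 21 May 2020: 25,752 kg at €0.52/kg → €13,391.04
22 May – 31 December 2020: 28,517 kg at €0.15/kg → €4,277.55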